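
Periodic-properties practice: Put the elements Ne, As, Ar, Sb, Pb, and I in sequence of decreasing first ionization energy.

Ne is in period 2, group 18; Ar is in period 3, group 18; As is in period 4, group 15; Sb is in period 5, group 15; I is in period 5, group 17; Pb is in period 6, group 14.
Across a period the outer electron is held more tightly (higher IE₁); down a group it sits in a higher shell, more shielded, and comes off more easily.
These span different periods and groups, so the two trends combine.
Sb > Pb: both effects reinforce here, so Sb is clearly the higher of the two.
As > Sb: As sits above Sb in group 15, so the down-group effect alone puts As higher.
I > As: period and group pull opposite ways; the across-period shift dominates (1008 vs 947 kJ/mol).
Ar > I: relative to I, both the across-period and down-group shifts push Ar's first ionization energy up.
Ne > Ar: they share group 18; the group trend gives Ne the larger value.
Approximate values (kJ/mol): Ne 2081, Ar 1521, As 947, Sb 831, I 1008, Pb 716.
So from highest to lowest: Ne > Ar > I > As > Sb > Pb.

Ne > Ar > I > As > Sb > Pb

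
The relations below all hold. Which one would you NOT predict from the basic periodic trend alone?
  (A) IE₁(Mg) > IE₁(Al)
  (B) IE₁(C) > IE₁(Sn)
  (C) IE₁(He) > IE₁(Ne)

(A)

The general trend: first ionization energy increases across a period and decreases down a group.
(A) Mg (period 3, group 2) vs Al (period 3, group 13): the stated order contradicts the simple trend.
(B) C (period 2, group 14) vs Sn (period 5, group 14): the stated order agrees with the simple trend.
(C) He (period 1, group 18) vs Ne (period 2, group 18): the stated order agrees with the simple trend.
The exception is (A): Al's single 3p electron is easier to remove than one from Mg's filled 3s².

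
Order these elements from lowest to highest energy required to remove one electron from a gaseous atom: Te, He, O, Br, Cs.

He is in period 1, group 18; O is in period 2, group 16; Br is in period 4, group 17; Te is in period 5, group 16; Cs is in period 6, group 1.
IE₁ increases left→right with effective nuclear charge and decreases top→bottom as the valence shell moves farther out.
Neither a single period nor a single group — weigh both effects.
Te > Cs: relative to Cs, both the across-period and down-group shifts push Te's first ionization energy up.
Br > Te: relative to Te, both the across-period and down-group shifts push Br's first ionization energy up.
O > Br: period and group pull opposite ways; the down-group shift dominates (1314 vs 1140 kJ/mol).
He > O: both effects reinforce here, so He is clearly the higher of the two.
For reference (kJ/mol): He 2372, O 1314, Br 1140, Te 869, Cs 376.
So from lowest to highest: Cs < Te < Br < O < He.

Cs < Te < Br < O < He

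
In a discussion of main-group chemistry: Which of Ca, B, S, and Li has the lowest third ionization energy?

After 2 electrons have been removed, what remains? Ca²⁺ is the bare [Ar] core; B²⁺ still has 1 valence electron; S²⁺ still has 4 valence electrons; Li²⁺ is already 1 electron into the core.
Pulling an electron out of a noble-gas core costs far more than removing a remaining valence electron, so Ca and Li sit at the high end of IE_3.
Valence configurations: B²⁺ [He]2s¹, S²⁺ [Ne]3s²3p².
Approximate IE_3 values (kJ/mol): Ca 4912, B 3660, S 3357, Li 11815.
So the third ionization energies run S < B < Ca < Li.

S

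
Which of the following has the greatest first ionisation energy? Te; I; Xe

Xe

IE₁ increases left→right with effective nuclear charge and decreases top→bottom as the valence shell moves farther out.
All lie in period 5, so first ionization energy increases left to right.
The greatest first ionisation energy among these belongs to Xe.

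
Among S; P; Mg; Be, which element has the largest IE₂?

The second ionization energy removes an electron from the +1 ion. For each element: S⁺ still has 5 valence electrons; P⁺ still has 4 valence electrons; Mg⁺ still has 1 valence electron; Be⁺ still has 1 valence electron.
All are still removing valence electrons, so compare the +1 ions as you would atoms: IE_2 generally rises across a period (higher Z_eff) and falls down a group (larger shell), subject to the usual subshell exceptions.
Valence configurations: S⁺ [Ne]3s²3p³, P⁺ [Ne]3s²3p², Mg⁺ [Ne]3s¹, Be⁺ [He]2s¹.
The numbers (kJ/mol): S 2252, P 1907, Mg 1451, Be 1757.
Hence IE_2: Mg < Be < P < S.

S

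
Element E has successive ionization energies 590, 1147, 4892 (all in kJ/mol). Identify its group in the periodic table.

Group 2

Look for the largest jump between consecutive ionization energies: IE3/IE2 ≈ 4.3, far larger than any earlier ratio.
That jump marks the point where a core electron is being removed. So the atom has 2 valence electrons.
A main-group element with 2 valence electrons is in group 2.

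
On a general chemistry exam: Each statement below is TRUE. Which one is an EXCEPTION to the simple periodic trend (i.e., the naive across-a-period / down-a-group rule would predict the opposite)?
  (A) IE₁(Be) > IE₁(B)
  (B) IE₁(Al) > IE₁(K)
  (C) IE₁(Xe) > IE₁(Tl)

(A)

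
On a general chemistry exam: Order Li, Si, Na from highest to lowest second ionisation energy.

Li, Na, Si

Consider each +1 ion: Li⁺ is the bare [He] core; Si⁺ still has 3 valence electrons; Na⁺ is the bare [Ne] core.
Core electrons are held far more tightly than valence electrons, so Na and Li top the IE_2 order.
The numbers (kJ/mol): Li 7298, Si 1577, Na 4562.
Putting it together, IE_2: Si < Na < Li.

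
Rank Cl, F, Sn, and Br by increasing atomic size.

F < Cl < Br < Sn

F is in period 2, group 17; Cl is in period 3, group 17; Br is in period 4, group 17; Sn is in period 5, group 14.
Across a period the added protons contract the valence shell; down a group each new principal shell makes the atom larger.
Neither a single period nor a single group — weigh both effects.
Cl > F: they share group 17; the group trend gives Cl the larger value.
Br > Cl: they share group 17; the group trend gives Br the larger value.
Sn > Br: relative to Br, both the across-period and down-group shifts push Sn's atomic radius up.
Tabulated atomic radius (pm): F 64, Cl 99, Br 114, Sn 140.
So from smallest to largest: F < Cl < Br < Sn.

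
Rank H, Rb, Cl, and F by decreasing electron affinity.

Cl, F, H, Rb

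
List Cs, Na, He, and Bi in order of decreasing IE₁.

He is in period 1, group 18; Na is in period 3, group 1; Cs is in period 6, group 1; Bi is in period 6, group 15.
Removing the outermost electron gets harder across a period and easier down a group.
These span different periods and groups, so the two trends combine.
Na > Cs: they share group 1; the group trend gives Na the larger value.
Bi > Na: the two effects oppose for this pair; the across-period effect wins (703 vs 496 kJ/mol).
He > Bi: relative to Bi, both the across-period and down-group shifts push He's first ionization energy up.
Approximate values (kJ/mol): He 2372, Na 496, Cs 376, Bi 703.
So from highest to lowest: He > Bi > Na > Cs.

He > Bi > Na > Cs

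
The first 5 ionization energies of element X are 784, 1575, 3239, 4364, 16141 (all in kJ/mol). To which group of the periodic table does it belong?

Look for the largest jump between consecutive ionization energies: IE5/IE4 ≈ 3.7, far larger than any earlier ratio.
That jump marks the point where a core electron is being removed. So the atom has 4 valence electrons.
A main-group element with 4 valence electrons is in group 14.

Group 14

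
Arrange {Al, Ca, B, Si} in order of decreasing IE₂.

B, Al, Si, Ca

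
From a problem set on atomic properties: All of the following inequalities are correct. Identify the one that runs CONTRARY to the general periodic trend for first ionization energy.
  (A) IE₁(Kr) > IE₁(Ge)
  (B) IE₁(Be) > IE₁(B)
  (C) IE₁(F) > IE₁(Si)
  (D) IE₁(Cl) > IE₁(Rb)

(B)

The general trend: first ionization energy increases across a period and decreases down a group.
(A) Kr (period 4, group 18) vs Ge (period 4, group 14): the stated order agrees with the simple trend.
(B) Be (period 2, group 2) vs B (period 2, group 13): the stated order contradicts the simple trend.
(C) F (period 2, group 17) vs Si (period 3, group 14): the stated order agrees with the simple trend.
(D) Cl (period 3, group 17) vs Rb (period 5, group 1): the stated order agrees with the simple trend.
The exception is (B): removing B's lone 2p electron is easier than breaking Be's filled 2s².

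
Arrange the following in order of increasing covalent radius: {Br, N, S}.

N < S < Br

N is in period 2, group 15; S is in period 3, group 16; Br is in period 4, group 17.
Radius decreases left→right (rising Z_eff, same n) and increases top→bottom (higher n).
These sit on a diagonal, where the across-period and down-group effects partly cancel.
S > N: the two effects oppose for this pair; the down-group effect wins (103 vs 71 pm).
Br > S: the two effects oppose for this pair; the down-group effect wins (114 vs 103 pm).
For reference (pm): N 71, S 103, Br 114.
So from smallest to largest: N < S < Br.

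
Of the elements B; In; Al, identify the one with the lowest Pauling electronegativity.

Al

B is in period 2, group 13; Al is in period 3, group 13; In is in period 5, group 13.
Electronegativity increases across a period and decreases down a group, tracking effective nuclear charge and atomic size.
All are in group 13; the group trend (electronegativity increases up the group) applies, with the exception below.
Note the exception: In has a higher electronegativity than Al, contrary to the simple trend — poor shielding by filled d (and f) subshells raises the heavier element's effective nuclear charge more than the simple down-group trend predicts.
For reference (Pauling): B 2.04, Al 1.61, In 1.78.
The lowest Pauling electronegativity among these belongs to Al.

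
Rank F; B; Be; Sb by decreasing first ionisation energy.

F > Be > Sb > B

Across a period the outer electron is held more tightly (higher IE₁); down a group it sits in a higher shell, more shielded, and comes off more easily.
These span different periods and groups, so the two trends combine.
Sb > B: the two effects oppose for this pair; the across-period effect wins (831 vs 801 kJ/mol).
Be > Sb: the two effects oppose for this pair; the down-group effect wins (900 vs 831 kJ/mol).
F > Be: both are in period 2; the period trend gives F the larger value.
Note the exception: Be has a higher first ionization energy than B, contrary to the simple trend — removing B's lone 2p electron is easier than breaking Be's filled 2s².
Approximate values (kJ/mol): Be 900, B 801, F 1681, Sb 831.
So from highest to lowest: F > Be > Sb > B.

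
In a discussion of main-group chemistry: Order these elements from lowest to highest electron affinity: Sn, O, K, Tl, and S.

O is in period 2, group 16; S is in period 3, group 16; K is in period 4, group 1; Sn is in period 5, group 14; Tl is in period 6, group 13.
Atoms with high Z_eff and room in the valence shell (especially the halogens) have the most exothermic electron affinities.
These span different periods and groups, so the two trends combine.
K > Tl: period and group pull opposite ways; the down-group shift dominates (48 vs 19 kJ/mol).
Sn > K: period and group pull opposite ways; the across-period shift dominates (107 vs 48 kJ/mol).
O > Sn: relative to Sn, both the across-period and down-group shifts push O's electron affinity up.
S > O: this pair runs against the simple trend — see the exception note.
Note the exception: S has a higher electron affinity than O, contrary to the simple trend — the compact 2p subshell of O repels the added electron more than S's larger 3p does.
For reference (kJ/mol): O 141, S 200, K 48, Sn 107, Tl 19.
So from lowest to highest: Tl < K < Sn < O < S.

Tl, K, Sn, O, S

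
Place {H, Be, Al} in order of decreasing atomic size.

H is in period 1, group 1; Be is in period 2, group 2; Al is in period 3, group 13.
Radius decreases left→right (rising Z_eff, same n) and increases top→bottom (higher n).
A diagonal step moves right (one effect) and down (the opposite effect) at once.
Be > H: period and group pull opposite ways; the down-group shift dominates (102 vs 32 pm).
Al > Be: period and group pull opposite ways; the down-group shift dominates (126 vs 102 pm).
Approximate values (pm): H 32, Be 102, Al 126.
So from largest to smallest: Al > Be > H.

Al, Be, H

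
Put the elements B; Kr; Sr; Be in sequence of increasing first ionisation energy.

Be is in period 2, group 2; B is in period 2, group 13; Kr is in period 4, group 18; Sr is in period 5, group 2.
IE₁ increases left→right with effective nuclear charge and decreases top→bottom as the valence shell moves farther out.
Here both period and group differ, so the two effects have to be weighed against each other.
B > Sr: relative to Sr, both the across-period and down-group shifts push B's first ionization energy up.
Be > B: this pair runs against the simple trend — see the exception note.
Kr > Be: the two effects oppose for this pair; the across-period effect wins (1351 vs 900 kJ/mol).
Note the exception: Be has a higher first ionization energy than B, contrary to the simple trend — removing B's lone 2p electron is easier than breaking Be's filled 2s².
For reference (kJ/mol): Be 900, B 801, Kr 1351, Sr 550.
So from lowest to highest: Sr < B < Be < Kr.

Sr, B, Be, Kr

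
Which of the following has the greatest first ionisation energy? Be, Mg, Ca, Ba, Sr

Be

Across a period the outer electron is held more tightly (higher IE₁); down a group it sits in a higher shell, more shielded, and comes off more easily.
All are in group 2, so first ionization energy increases up the group.
The greatest first ionisation energy among these belongs to Be.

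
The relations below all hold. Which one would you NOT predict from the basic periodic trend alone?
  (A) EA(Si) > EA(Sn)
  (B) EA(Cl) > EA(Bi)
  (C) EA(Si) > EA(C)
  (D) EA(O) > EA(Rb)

The general trend: electron affinity increases across a period and decreases down a group.
(A) Si (period 3, group 14) vs Sn (period 5, group 14): the stated order agrees with the simple trend.
(B) Cl (period 3, group 17) vs Bi (period 6, group 15): the stated order agrees with the simple trend.
(C) Si (period 3, group 14) vs C (period 2, group 14): the stated order contradicts the simple trend.
(D) O (period 2, group 16) vs Rb (period 5, group 1): the stated order agrees with the simple trend.
The exception is (C): Si's larger, more diffuse 3p orbitals accept an added electron slightly more readily than C's compact 2p.

(C)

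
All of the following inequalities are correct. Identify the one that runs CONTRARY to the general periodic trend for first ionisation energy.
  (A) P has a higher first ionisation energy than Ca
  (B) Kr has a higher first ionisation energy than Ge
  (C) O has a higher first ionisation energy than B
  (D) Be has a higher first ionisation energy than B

The general trend: first ionisation energy increases across a period and decreases down a group.
(A) P (period 3, group 15) vs Ca (period 4, group 2): the stated order agrees with the simple trend.
(B) Kr (period 4, group 18) vs Ge (period 4, group 14): the stated order agrees with the simple trend.
(C) O (period 2, group 16) vs B (period 2, group 13): the stated order agrees with the simple trend.
(D) Be (period 2, group 2) vs B (period 2, group 13): the stated order contradicts the simple trend.
The exception is (D): removing B's lone 2p electron is easier than breaking Be's filled 2s².

(D)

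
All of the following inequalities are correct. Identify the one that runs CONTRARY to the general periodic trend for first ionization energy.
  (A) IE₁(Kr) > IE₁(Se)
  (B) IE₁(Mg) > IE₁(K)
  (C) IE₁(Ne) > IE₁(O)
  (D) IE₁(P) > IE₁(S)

The general trend: first ionization energy increases across a period and decreases down a group.
(A) Kr (period 4, group 18) vs Se (period 4, group 16): the stated order agrees with the simple trend.
(B) Mg (period 3, group 2) vs K (period 4, group 1): the stated order agrees with the simple trend.
(C) Ne (period 2, group 18) vs O (period 2, group 16): the stated order agrees with the simple trend.
(D) P (period 3, group 15) vs S (period 3, group 16): the stated order contradicts the simple trend.
The exception is (D): S (3p⁴) ionizes more easily than half-filled P (3p³) because the paired 3p electron in S is pushed out by e⁻–e⁻ repulsion.

(D)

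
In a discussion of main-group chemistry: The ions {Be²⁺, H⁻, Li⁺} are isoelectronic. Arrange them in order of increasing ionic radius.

All of these have 2 electrons, so size is governed by nuclear charge alone: the more protons, the stronger the pull on the same electron cloud, and the smaller the ion.
Nuclear charges: Be²⁺ (Z=4), Li⁺ (Z=3), H⁻ (Z=1).
Smallest to largest: Be²⁺ < Li⁺ < H⁻.

Be²⁺ < Li⁺ < H⁻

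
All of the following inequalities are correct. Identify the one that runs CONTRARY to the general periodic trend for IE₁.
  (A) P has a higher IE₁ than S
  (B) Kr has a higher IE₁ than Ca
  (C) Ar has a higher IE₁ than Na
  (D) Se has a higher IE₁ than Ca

(A)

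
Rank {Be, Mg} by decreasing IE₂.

Be > Mg

IE_2 is the cost of taking one more electron from the +1 cation: Be⁺ still has 1 valence electron; Mg⁺ still has 1 valence electron.
All are still removing valence electrons, so compare the +1 ions as you would atoms: IE_2 generally rises across a period (higher Z_eff) and falls down a group (larger shell), subject to the usual subshell exceptions.
Valence configurations: Be⁺ [He]2s¹, Mg⁺ [Ne]3s¹.
Tabulated IE_2 (kJ/mol): Be 1757, Mg 1451.
Overall IE_2 order: Mg < Be.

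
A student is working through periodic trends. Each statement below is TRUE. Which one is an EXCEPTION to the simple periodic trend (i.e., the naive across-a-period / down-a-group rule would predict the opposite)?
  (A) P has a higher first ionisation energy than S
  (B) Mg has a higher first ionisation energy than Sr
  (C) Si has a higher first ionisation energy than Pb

(A)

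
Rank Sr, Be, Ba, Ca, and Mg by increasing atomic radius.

Be is in period 2, group 2; Mg is in period 3, group 2; Ca is in period 4, group 2; Sr is in period 5, group 2; Ba is in period 6, group 2.
Across a period the added protons contract the valence shell; down a group each new principal shell makes the atom larger.
All are in group 2, so atomic radius increases down the group.
So from smallest to largest: Be < Mg < Ca < Sr < Ba.

Be < Mg < Ca < Sr < Ba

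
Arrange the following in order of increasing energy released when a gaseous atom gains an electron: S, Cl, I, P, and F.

P, S, I, F, Cl

Atoms with high Z_eff and room in the valence shell (especially the halogens) have the most exothermic electron affinities.
Neither a single period nor a single group — weigh both effects.
S > P: both are in period 3; the period trend gives S the larger value.
I > S: the two effects oppose for this pair; the across-period effect wins (295 vs 200 kJ/mol).
F > I: they share group 17; the group trend gives F the larger value.
Cl > F: this pair runs against the simple trend — see the exception note.
Note the exception: Cl has a higher electron affinity than F, contrary to the simple trend — F's small 2p subshell makes the incoming electron feel strong e⁻–e⁻ repulsion, so Cl actually releases more energy on gaining an electron.
For reference (kJ/mol): F 328, P 72, S 200, Cl 349, I 295.
So from lowest to highest: P < S < I < F < Cl.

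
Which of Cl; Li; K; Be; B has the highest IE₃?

The third ionization energy removes an electron from the +2 ion. For each element: Cl²⁺ still has 5 valence electrons; Li²⁺ is already 1 electron into the core; K²⁺ is already 1 electron into the core; Be²⁺ is the bare [He] core; B²⁺ still has 1 valence electron.
Breaking into a closed-shell core is much more expensive than removing a leftover valence electron — K, Li and Be have the largest IE_3 here.
Valence configurations: Cl²⁺ [Ne]3s²3p³, B²⁺ [He]2s¹.
The numbers (kJ/mol): Cl 3822, Li 11815, K 4420, Be 14849, B 3660.
Overall IE_3 order: B < Cl < K < Li < Be.

Be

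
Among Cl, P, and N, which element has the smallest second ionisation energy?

P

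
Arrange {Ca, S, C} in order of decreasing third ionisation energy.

Ca, C, S

After 2 electrons have been removed, what remains? Ca²⁺ is the bare [Ar] core; S²⁺ still has 4 valence electrons; C²⁺ still has 2 valence electrons.
Pulling an electron out of a noble-gas core costs far more than removing a remaining valence electron, so Ca sits at the high end of IE_3.
Valence configurations: S²⁺ [Ne]3s²3p², C²⁺ [He]2s².
Tabulated IE_3 (kJ/mol): Ca 4912, S 3357, C 4620.
So the third ionization energies run S < C < Ca.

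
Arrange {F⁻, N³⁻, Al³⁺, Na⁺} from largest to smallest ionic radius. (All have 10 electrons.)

All of these have 10 electrons, so size is governed by nuclear charge alone: the more protons, the stronger the pull on the same electron cloud, and the smaller the ion.
Nuclear charges: Al³⁺ (Z=13), Na⁺ (Z=11), F⁻ (Z=9), N³⁻ (Z=7).
Largest to smallest: N³⁻ > F⁻ > Na⁺ > Al³⁺.

N³⁻, F⁻, Na⁺, Al³⁺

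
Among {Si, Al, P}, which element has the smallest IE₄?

The fourth ionization energy removes an electron from the +3 ion. For each element: Si³⁺ still has 1 valence electron; Al³⁺ is the bare [Ne] core; P³⁺ still has 2 valence electrons.
Pulling an electron out of a noble-gas core costs far more than removing a remaining valence electron, so Al sits at the high end of IE_4.
Valence configurations: Si³⁺ [Ne]3s¹, P³⁺ [Ne]3s².
Tabulated IE_4 (kJ/mol): Si 4356, Al 11577, P 4964.
Hence IE_4: Si < P < Al.

Si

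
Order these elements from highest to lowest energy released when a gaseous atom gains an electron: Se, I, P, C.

I > Se > C > P

C is in period 2, group 14; P is in period 3, group 15; Se is in period 4, group 16; I is in period 5, group 17.
Atoms with high Z_eff and room in the valence shell (especially the halogens) have the most exothermic electron affinities.
These sit on a diagonal, where the across-period and down-group effects partly cancel.
C > P: the two effects oppose for this pair; the down-group effect wins (122 vs 72 kJ/mol).
Se > C: period and group pull opposite ways; the across-period shift dominates (195 vs 122 kJ/mol).
I > Se: the two effects oppose for this pair; the across-period effect wins (295 vs 195 kJ/mol).
For reference (kJ/mol): C 122, P 72, Se 195, I 295.
So from highest to lowest: I > Se > C > P.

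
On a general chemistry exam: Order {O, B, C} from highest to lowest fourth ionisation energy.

B, O, C

After 3 electrons have been removed, what remains? O³⁺ still has 3 valence electrons; B³⁺ is the bare [He] core; C³⁺ still has 1 valence electron.
Breaking into a closed-shell core is much more expensive than removing a leftover valence electron — B has the largest IE_4 here.
Valence configurations: O³⁺ [He]2s²2p¹, C³⁺ [He]2s¹.
The numbers (kJ/mol): O 7469, B 25026, C 6223.
Hence IE_4: C < O < B.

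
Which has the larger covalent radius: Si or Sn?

Sn

Si is in period 3, group 14; Sn is in period 5, group 14.
Atomic radius shrinks across a period as nuclear charge pulls the same shell inward, and grows down a group as new shells are added.
All are in group 14, so atomic radius increases down the group.
So Sn has the larger covalent radius (Sn > Si).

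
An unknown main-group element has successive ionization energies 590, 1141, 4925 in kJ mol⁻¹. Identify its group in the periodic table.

Group 2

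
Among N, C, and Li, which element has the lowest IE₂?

C

IE_2 is the cost of taking one more electron from the +1 cation: N⁺ still has 4 valence electrons; C⁺ still has 3 valence electrons; Li⁺ is the bare [He] core.
Core electrons are held far more tightly than valence electrons, so Li tops the IE_2 order.
Valence configurations: N⁺ [He]2s²2p², C⁺ [He]2s²2p¹.
Tabulated IE_2 (kJ/mol): N 2856, C 2353, Li 7298.
Overall IE_2 order: C < N < Li.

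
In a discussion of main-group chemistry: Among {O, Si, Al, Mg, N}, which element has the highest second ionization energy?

O

The second ionization energy removes an electron from the +1 ion. For each element: O⁺ still has 5 valence electrons; Si⁺ still has 3 valence electrons; Al⁺ still has 2 valence electrons; Mg⁺ still has 1 valence electron; N⁺ still has 4 valence electrons.
All are still removing valence electrons, so compare the +1 ions as you would atoms: IE_2 generally rises across a period (higher Z_eff) and falls down a group (larger shell), subject to the usual subshell exceptions.
Valence configurations: O⁺ [He]2s²2p³, Si⁺ [Ne]3s²3p¹, Al⁺ [Ne]3s², Mg⁺ [Ne]3s¹, N⁺ [He]2s²2p².
Si⁺ loses a lone 3p electron whereas Al⁺ must break into a filled 3s² pair, so IE_2(Al) > IE_2(Si) even though Si has the higher nuclear charge.
Tabulated IE_2 (kJ/mol): O 3388, Si 1577, Al 1817, Mg 1451, N 2856.
Overall IE_2 order: Mg < Si < Al < N < O.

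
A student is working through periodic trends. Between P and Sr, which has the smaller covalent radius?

Moving right in a period, electrons are added to the same shell under a stronger nuclear pull, so atoms get smaller; moving down, a new shell is opened and atoms get larger.
Here both period and group differ, so the two effects have to be weighed against each other.
Sr > P: both effects reinforce here, so Sr is clearly the larger of the two.
Approximate values (pm): P 111, Sr 185.
So P has the smaller covalent radius (P < Sr).

P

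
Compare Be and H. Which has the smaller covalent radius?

H

H is in period 1, group 1; Be is in period 2, group 2.
Atomic radius shrinks across a period as nuclear charge pulls the same shell inward, and grows down a group as new shells are added.
These sit on a diagonal, where the across-period and down-group effects partly cancel.
Be > H: the two effects oppose for this pair; the down-group effect wins (102 vs 32 pm).
Tabulated atomic radius (pm): H 32, Be 102.
So H has the smaller covalent radius (H < Be).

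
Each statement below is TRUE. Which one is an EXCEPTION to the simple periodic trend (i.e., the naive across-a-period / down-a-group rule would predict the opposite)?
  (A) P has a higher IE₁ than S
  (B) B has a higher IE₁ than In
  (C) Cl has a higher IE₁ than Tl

(A)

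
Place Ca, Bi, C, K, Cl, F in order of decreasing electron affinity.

Cl > F > C > Bi > K > Ca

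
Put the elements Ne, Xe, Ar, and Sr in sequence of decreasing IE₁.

Ne > Ar > Xe > Sr

First ionization energy rises across a period (greater Z_eff holds electrons more tightly) and falls down a group (valence electrons are farther from the nucleus).
These span different periods and groups, so the two trends combine.
Xe > Sr: both are in period 5; the period trend gives Xe the larger value.
Ar > Xe: they share group 18; the group trend gives Ar the larger value.
Ne > Ar: they share group 18; the group trend gives Ne the larger value.
For reference (kJ/mol): Ne 2081, Ar 1521, Sr 550, Xe 1170.
So from highest to lowest: Ne > Ar > Xe > Sr.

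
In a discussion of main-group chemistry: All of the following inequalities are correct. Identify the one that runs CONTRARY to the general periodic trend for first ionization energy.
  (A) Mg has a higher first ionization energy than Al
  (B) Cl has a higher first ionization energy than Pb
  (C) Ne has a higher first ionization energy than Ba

(A)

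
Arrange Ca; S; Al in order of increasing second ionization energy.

The second ionization energy removes an electron from the +1 ion. For each element: Ca⁺ still has 1 valence electron; S⁺ still has 5 valence electrons; Al⁺ still has 2 valence electrons.
All are still removing valence electrons, so compare the +1 ions as you would atoms: IE_2 generally rises across a period (higher Z_eff) and falls down a group (larger shell), subject to the usual subshell exceptions.
Valence configurations: Ca⁺ [Ar]4s¹, S⁺ [Ne]3s²3p³, Al⁺ [Ne]3s².
Approximate IE_2 values (kJ/mol): Ca 1145, S 2252, Al 1817.
Hence IE_2: Ca < Al < S.

Ca < Al < S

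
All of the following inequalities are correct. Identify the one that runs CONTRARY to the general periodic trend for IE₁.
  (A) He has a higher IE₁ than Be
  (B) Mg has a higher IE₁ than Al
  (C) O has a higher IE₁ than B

The general trend: IE₁ increases across a period and decreases down a group.
(A) He (period 1, group 18) vs Be (period 2, group 2): the stated order agrees with the simple trend.
(B) Mg (period 3, group 2) vs Al (period 3, group 13): the stated order contradicts the simple trend.
(C) O (period 2, group 16) vs B (period 2, group 13): the stated order agrees with the simple trend.
The exception is (B): Al's single 3p electron is easier to remove than one from Mg's filled 3s².

(B)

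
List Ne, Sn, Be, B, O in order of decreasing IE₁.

Be is in period 2, group 2; B is in period 2, group 13; O is in period 2, group 16; Ne is in period 2, group 18; Sn is in period 5, group 14.
IE₁ increases left→right with effective nuclear charge and decreases top→bottom as the valence shell moves farther out.
Neither a single period nor a single group — weigh both effects.
B > Sn: period and group pull opposite ways; the down-group shift dominates (801 vs 709 kJ/mol).
Be > B: this pair runs against the simple trend — see the exception note.
O > Be: both are in period 2; the period trend gives O the larger value.
Ne > O: Ne lies to the right of O in period 2, so the across-period effect alone puts Ne higher.
Note the exception: Be has a higher first ionization energy than B, contrary to the simple trend — removing B's lone 2p electron is easier than breaking Be's filled 2s².
Approximate values (kJ/mol): Be 900, B 801, O 1314, Ne 2081, Sn 709.
So from highest to lowest: Ne > O > Be > B > Sn.

Ne, O, Be, B, Sn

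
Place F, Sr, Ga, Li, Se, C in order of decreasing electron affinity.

F > Se > C > Li > Ga > Sr

Li is in period 2, group 1; C is in period 2, group 14; F is in period 2, group 17; Ga is in period 4, group 13; Se is in period 4, group 16; Sr is in period 5, group 2.
Adding an electron releases more energy for atoms nearer the top right (short of the noble gases).
These span different periods and groups, so the two trends combine.
Ga > Sr: both effects reinforce here, so Ga is clearly the higher of the two.
Li > Ga: the two effects oppose for this pair; the down-group effect wins (60 vs 29 kJ/mol).
C > Li: both are in period 2; the period trend gives C the larger value.
Se > C: the two effects oppose for this pair; the across-period effect wins (195 vs 122 kJ/mol).
F > Se: relative to Se, both the across-period and down-group shifts push F's electron affinity up.
Tabulated electron affinity (kJ/mol): Li 60, C 122, F 328, Ga 29, Se 195, Sr 5.
So from highest to lowest: F > Se > C > Li > Ga > Sr.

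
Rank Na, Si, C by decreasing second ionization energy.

Na > C > Si

Consider each +1 ion: Na⁺ is the bare [Ne] core; Si⁺ still has 3 valence electrons; C⁺ still has 3 valence electrons.
Core electrons are held far more tightly than valence electrons, so Na tops the IE_2 order.
Valence configurations: Si⁺ [Ne]3s²3p¹, C⁺ [He]2s²2p¹.
Tabulated IE_2 (kJ/mol): Na 4562, Si 1577, C 2353.
Overall IE_2 order: Si < C < Na.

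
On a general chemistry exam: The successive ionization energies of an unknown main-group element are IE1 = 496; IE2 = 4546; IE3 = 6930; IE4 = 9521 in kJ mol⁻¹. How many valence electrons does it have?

Look for the largest jump between consecutive ionization energies: IE2/IE1 ≈ 9.2, far larger than any earlier ratio.
That jump marks the point where a core electron is being removed. So the atom has 1 valence electron.

1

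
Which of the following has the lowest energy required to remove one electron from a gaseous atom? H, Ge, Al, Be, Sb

Al

H is in period 1, group 1; Be is in period 2, group 2; Al is in period 3, group 13; Ge is in period 4, group 14; Sb is in period 5, group 15.
First ionization energy rises across a period (greater Z_eff holds electrons more tightly) and falls down a group (valence electrons are farther from the nucleus).
A diagonal step moves right (one effect) and down (the opposite effect) at once.
Ge > Al: period and group pull opposite ways; the across-period shift dominates (762 vs 578 kJ/mol).
Sb > Ge: the two effects oppose for this pair; the across-period effect wins (831 vs 762 kJ/mol).
Be > Sb: the two effects oppose for this pair; the down-group effect wins (900 vs 831 kJ/mol).
H > Be: the two effects oppose for this pair; the down-group effect wins (1312 vs 900 kJ/mol).
Tabulated first ionization energy (kJ/mol): H 1312, Be 900, Al 578, Ge 762, Sb 831.
The lowest energy required to remove one electron from a gaseous atom among these belongs to Al.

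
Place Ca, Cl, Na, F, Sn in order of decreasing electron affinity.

F is in period 2, group 17; Na is in period 3, group 1; Cl is in period 3, group 17; Ca is in period 4, group 2; Sn is in period 5, group 14.
Electron affinity generally becomes more exothermic across a period toward the halogens and less exothermic down a group.
These span different periods and groups, so the two trends combine.
Na > Ca: period and group pull opposite ways; the down-group shift dominates (53 vs 2 kJ/mol).
Sn > Na: period and group pull opposite ways; the across-period shift dominates (107 vs 53 kJ/mol).
F > Sn: relative to Sn, both the across-period and down-group shifts push F's electron affinity up.
Cl > F: this pair runs against the simple trend — see the exception note.
Note the exception: Cl has a higher electron affinity than F, contrary to the simple trend — F's small 2p subshell makes the incoming electron feel strong e⁻–e⁻ repulsion, so Cl actually releases more energy on gaining an electron.
For reference (kJ/mol): F 328, Na 53, Cl 349, Ca 2, Sn 107.
So from highest to lowest: Cl > F > Sn > Na > Ca.

Cl > F > Sn > Na > Ca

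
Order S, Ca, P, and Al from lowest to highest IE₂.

After 1 electron has been removed, what remains? S⁺ still has 5 valence electrons; Ca⁺ still has 1 valence electron; P⁺ still has 4 valence electrons; Al⁺ still has 2 valence electrons.
All are still removing valence electrons, so compare the +1 ions as you would atoms: IE_2 generally rises across a period (higher Z_eff) and falls down a group (larger shell), subject to the usual subshell exceptions.
Valence configurations: S⁺ [Ne]3s²3p³, Ca⁺ [Ar]4s¹, P⁺ [Ne]3s²3p², Al⁺ [Ne]3s².
The numbers (kJ/mol): S 2252, Ca 1145, P 1907, Al 1817.
Putting it together, IE_2: Ca < Al < P < S.

Ca, Al, P, S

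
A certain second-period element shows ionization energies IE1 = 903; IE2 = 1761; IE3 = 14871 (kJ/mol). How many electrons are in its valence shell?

Look for the largest jump between consecutive ionization energies: IE3/IE2 ≈ 8.4, far larger than any earlier ratio.
That jump marks the point where a core electron is being removed. So the atom has 2 valence electrons.

2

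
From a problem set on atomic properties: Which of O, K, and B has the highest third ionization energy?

After 2 electrons have been removed, what remains? O²⁺ still has 4 valence electrons; K²⁺ is already 1 electron into the core; B²⁺ still has 1 valence electron.
Usually core removal costs more than valence removal, but here the competition is close: a tightly held n=2 valence electron can cost more to remove than an n=3 core electron, so the actual values have to decide it.
Valence configurations: O²⁺ [He]2s²2p², B²⁺ [He]2s¹.
Tabulated IE_3 (kJ/mol): O 5300, K 4420, B 3660.
Hence IE_3: B < K < O.

O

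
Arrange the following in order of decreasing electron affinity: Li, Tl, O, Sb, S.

Li is in period 2, group 1; O is in period 2, group 16; S is in period 3, group 16; Sb is in period 5, group 15; Tl is in period 6, group 13.
Electron affinity generally becomes more exothermic across a period toward the halogens and less exothermic down a group.
Here both period and group differ, so the two effects have to be weighed against each other.
Li > Tl: the two effects oppose for this pair; the down-group effect wins (60 vs 19 kJ/mol).
Sb > Li: period and group pull opposite ways; the across-period shift dominates (103 vs 60 kJ/mol).
O > Sb: relative to Sb, both the across-period and down-group shifts push O's electron affinity up.
S > O: this pair runs against the simple trend — see the exception note.
Note the exception: S has a higher electron affinity than O, contrary to the simple trend — the compact 2p subshell of O repels the added electron more than S's larger 3p does.
Approximate values (kJ/mol): Li 60, O 141, S 200, Sb 103, Tl 19.
So from highest to lowest: S > O > Sb > Li > Tl.

S > O > Sb > Li > Tl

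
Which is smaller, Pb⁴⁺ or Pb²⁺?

Pb⁴⁺

Both ions have Z = 82 protons, but Pb⁴⁺ has lost more electrons, so its remaining electrons feel a larger effective nuclear charge per electron and are pulled in more tightly.
Higher positive charge → smaller ion, so Pb²⁺ > Pb⁴⁺.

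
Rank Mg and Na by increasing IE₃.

Consider each +2 ion: Mg²⁺ is the bare [Ne] core; Na²⁺ is already 1 electron into the core.
All of these are removing an electron from a noble-gas core or deeper; the smaller core (lower principal quantum number) is held far more tightly, and within a period the higher nuclear charge binds the same core more tightly.
Approximate IE_3 values (kJ/mol): Mg 7733, Na 6910.
Overall IE_3 order: Na < Mg.

Na < Mg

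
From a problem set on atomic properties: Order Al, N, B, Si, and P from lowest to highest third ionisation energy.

Al < P < Si < B < N

Consider each +2 ion: Al²⁺ still has 1 valence electron; N²⁺ still has 3 valence electrons; B²⁺ still has 1 valence electron; Si²⁺ still has 2 valence electrons; P²⁺ still has 3 valence electrons.
All are still removing valence electrons, so compare the +2 ions as you would atoms: IE_3 generally rises across a period (higher Z_eff) and falls down a group (larger shell), subject to the usual subshell exceptions.
Valence configurations: Al²⁺ [Ne]3s¹, N²⁺ [He]2s²2p¹, B²⁺ [He]2s¹, Si²⁺ [Ne]3s², P²⁺ [Ne]3s²3p¹.
P²⁺ loses a lone 3p electron whereas Si²⁺ must break into a filled 3s² pair, so IE_3(Si) > IE_3(P) even though P has the higher nuclear charge.
The numbers (kJ/mol): Al 2745, N 4578, B 3660, Si 3232, P 2914.
Hence IE_3: Al < P < Si < B < N.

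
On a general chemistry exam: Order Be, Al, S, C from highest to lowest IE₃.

Be > C > S > Al

Consider each +2 ion: Be²⁺ is the bare [He] core; Al²⁺ still has 1 valence electron; S²⁺ still has 4 valence electrons; C²⁺ still has 2 valence electrons.
Breaking into a closed-shell core is much more expensive than removing a leftover valence electron — Be has the largest IE_3 here.
Valence configurations: Al²⁺ [Ne]3s¹, S²⁺ [Ne]3s²3p², C²⁺ [He]2s².
Approximate IE_3 values (kJ/mol): Be 14849, Al 2745, S 3357, C 4620.
Putting it together, IE_3: Al < S < C < Be.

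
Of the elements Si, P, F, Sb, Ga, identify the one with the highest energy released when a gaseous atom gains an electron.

F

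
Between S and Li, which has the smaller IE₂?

S

The second ionization energy removes an electron from the +1 ion. For each element: S⁺ still has 5 valence electrons; Li⁺ is the bare [He] core.
Core electrons are held far more tightly than valence electrons, so Li tops the IE_2 order.
Tabulated IE_2 (kJ/mol): S 2252, Li 7298.
So the second ionization energies run S < Li.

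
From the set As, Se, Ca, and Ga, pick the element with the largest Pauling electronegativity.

Se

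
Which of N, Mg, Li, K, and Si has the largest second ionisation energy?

Li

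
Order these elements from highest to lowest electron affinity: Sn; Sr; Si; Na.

Si > Sn > Na > Sr

Na is in period 3, group 1; Si is in period 3, group 14; Sr is in period 5, group 2; Sn is in period 5, group 14.
Electron affinity generally becomes more exothermic across a period toward the halogens and less exothermic down a group.
Here both period and group differ, so the two effects have to be weighed against each other.
Na > Sr: period and group pull opposite ways; the down-group shift dominates (53 vs 5 kJ/mol).
Sn > Na: period and group pull opposite ways; the across-period shift dominates (107 vs 53 kJ/mol).
Si > Sn: Si sits above Sn in group 14, so the down-group effect alone puts Si higher.
For reference (kJ/mol): Na 53, Si 134, Sr 5, Sn 107.
So from highest to lowest: Si > Sn > Na > Sr.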